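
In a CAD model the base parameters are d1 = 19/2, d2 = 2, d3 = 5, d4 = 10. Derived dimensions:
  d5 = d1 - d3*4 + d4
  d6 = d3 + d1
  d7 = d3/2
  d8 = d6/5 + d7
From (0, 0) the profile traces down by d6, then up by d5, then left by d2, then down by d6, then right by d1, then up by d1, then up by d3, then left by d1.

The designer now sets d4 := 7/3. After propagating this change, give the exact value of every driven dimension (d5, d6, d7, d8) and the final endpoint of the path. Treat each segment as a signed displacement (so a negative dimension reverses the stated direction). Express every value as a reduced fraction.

Apply edit: d4 := 7/3
  d5 = d1 - d3*4 + d4 = -49/6
  d6 = d3 + d1 = 29/2
  d7 = d3/2 = 5/2
  d8 = d6/5 + d7 = 27/5
Walk from origin (0, 0):
  seg 1: down by d6 = 29/2 → (0, -29/2)
  seg 2: up by d5 = -49/6 → (0, -68/3)
  seg 3: left by d2 = 2 → (-2, -68/3)
  seg 4: down by d6 = 29/2 → (-2, -223/6)
  seg 5: right by d1 = 19/2 → (15/2, -223/6)
  seg 6: up by d1 = 19/2 → (15/2, -83/3)
  seg 7: up by d3 = 5 → (15/2, -68/3)
  seg 8: left by d1 = 19/2 → (-2, -68/3)

d5 = -49/6
d6 = 29/2
d7 = 5/2
d8 = 27/5
endpoint = (-2, -68/3)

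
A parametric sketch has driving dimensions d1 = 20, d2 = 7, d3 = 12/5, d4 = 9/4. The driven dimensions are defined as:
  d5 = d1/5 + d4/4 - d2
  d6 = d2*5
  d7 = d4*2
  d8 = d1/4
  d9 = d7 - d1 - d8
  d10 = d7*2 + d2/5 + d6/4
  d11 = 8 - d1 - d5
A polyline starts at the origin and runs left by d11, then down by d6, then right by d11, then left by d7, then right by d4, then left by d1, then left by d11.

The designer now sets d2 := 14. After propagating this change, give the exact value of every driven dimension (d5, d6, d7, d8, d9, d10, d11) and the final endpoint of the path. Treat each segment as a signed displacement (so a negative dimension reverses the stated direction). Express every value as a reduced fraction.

d5 = -151/16
d6 = 70
d7 = 9/2
d8 = 5
d9 = -41/2
d10 = 293/10
d11 = -41/16
endpoint = (-315/16, -70)

Apply edit: d2 := 14
  d5 = d1/5 + d4/4 - d2 = -151/16
  d6 = d2*5 = 70
  d7 = d4*2 = 9/2
  d8 = d1/4 = 5
  d9 = d7 - d1 - d8 = -41/2
  d10 = d7*2 + d2/5 + d6/4 = 293/10
  d11 = 8 - d1 - d5 = -41/16
Walk from origin (0, 0):
  seg 1: left by d11 = -41/16 → (41/16, 0)
  seg 2: down by d6 = 70 → (41/16, -70)
  seg 3: right by d11 = -41/16 → (0, -70)
  seg 4: left by d7 = 9/2 → (-9/2, -70)
  seg 5: right by d4 = 9/4 → (-9/4, -70)
  seg 6: left by d1 = 20 → (-89/4, -70)
  seg 7: left by d11 = -41/16 → (-315/16, -70)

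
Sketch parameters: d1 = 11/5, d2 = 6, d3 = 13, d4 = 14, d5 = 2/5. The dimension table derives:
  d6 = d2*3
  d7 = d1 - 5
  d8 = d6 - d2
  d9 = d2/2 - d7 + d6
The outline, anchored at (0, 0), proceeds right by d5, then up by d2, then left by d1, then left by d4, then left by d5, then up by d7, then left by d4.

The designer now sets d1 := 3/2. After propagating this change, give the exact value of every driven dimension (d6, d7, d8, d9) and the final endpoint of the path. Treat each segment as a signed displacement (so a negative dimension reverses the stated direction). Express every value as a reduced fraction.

d6 = 18
d7 = -7/2
d8 = 12
d9 = 49/2
endpoint = (-59/2, 5/2)

Apply edit: d1 := 3/2
  d6 = d2*3 = 18
  d7 = d1 - 5 = -7/2
  d8 = d6 - d2 = 12
  d9 = d2/2 - d7 + d6 = 49/2
Walk from origin (0, 0):
  seg 1: right by d5 = 2/5 → (2/5, 0)
  seg 2: up by d2 = 6 → (2/5, 6)
  seg 3: left by d1 = 3/2 → (-11/10, 6)
  seg 4: left by d4 = 14 → (-151/10, 6)
  seg 5: left by d5 = 2/5 → (-31/2, 6)
  seg 6: up by d7 = -7/2 → (-31/2, 5/2)
  seg 7: left by d4 = 14 → (-59/2, 5/2)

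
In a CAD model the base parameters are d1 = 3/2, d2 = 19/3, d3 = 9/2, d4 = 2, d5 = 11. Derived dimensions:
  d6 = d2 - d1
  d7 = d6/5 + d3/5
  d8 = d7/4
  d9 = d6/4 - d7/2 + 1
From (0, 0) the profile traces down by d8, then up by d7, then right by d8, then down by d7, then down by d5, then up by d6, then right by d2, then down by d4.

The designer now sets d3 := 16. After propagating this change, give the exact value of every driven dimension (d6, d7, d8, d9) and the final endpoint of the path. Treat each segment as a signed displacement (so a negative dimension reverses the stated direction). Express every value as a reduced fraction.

d6 = 29/6
d7 = 25/6
d8 = 25/24
d9 = 1/8
endpoint = (59/8, -221/24)

Apply edit: d3 := 16
  d6 = d2 - d1 = 29/6
  d7 = d6/5 + d3/5 = 25/6
  d8 = d7/4 = 25/24
  d9 = d6/4 - d7/2 + 1 = 1/8
Walk from origin (0, 0):
  seg 1: down by d8 = 25/24 → (0, -25/24)
  seg 2: up by d7 = 25/6 → (0, 25/8)
  seg 3: right by d8 = 25/24 → (25/24, 25/8)
  seg 4: down by d7 = 25/6 → (25/24, -25/24)
  seg 5: down by d5 = 11 → (25/24, -289/24)
  seg 6: up by d6 = 29/6 → (25/24, -173/24)
  seg 7: right by d2 = 19/3 → (59/8, -173/24)
  seg 8: down by d4 = 2 → (59/8, -221/24)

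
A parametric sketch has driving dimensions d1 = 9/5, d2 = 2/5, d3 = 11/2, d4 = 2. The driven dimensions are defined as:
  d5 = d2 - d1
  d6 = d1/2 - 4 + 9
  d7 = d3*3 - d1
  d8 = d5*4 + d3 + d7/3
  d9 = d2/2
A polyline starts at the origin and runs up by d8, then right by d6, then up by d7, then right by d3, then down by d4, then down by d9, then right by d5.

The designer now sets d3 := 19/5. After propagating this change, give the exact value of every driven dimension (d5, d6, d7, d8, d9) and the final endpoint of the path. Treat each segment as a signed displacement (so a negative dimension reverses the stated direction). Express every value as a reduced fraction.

Apply edit: d3 := 19/5
  d5 = d2 - d1 = -7/5
  d6 = d1/2 - 4 + 9 = 59/10
  d7 = d3*3 - d1 = 48/5
  d8 = d5*4 + d3 + d7/3 = 7/5
  d9 = d2/2 = 1/5
Walk from origin (0, 0):
  seg 1: up by d8 = 7/5 → (0, 7/5)
  seg 2: right by d6 = 59/10 → (59/10, 7/5)
  seg 3: up by d7 = 48/5 → (59/10, 11)
  seg 4: right by d3 = 19/5 → (97/10, 11)
  seg 5: down by d4 = 2 → (97/10, 9)
  seg 6: down by d9 = 1/5 → (97/10, 44/5)
  seg 7: right by d5 = -7/5 → (83/10, 44/5)

d5 = -7/5
d6 = 59/10
d7 = 48/5
d8 = 7/5
d9 = 1/5
endpoint = (83/10, 44/5)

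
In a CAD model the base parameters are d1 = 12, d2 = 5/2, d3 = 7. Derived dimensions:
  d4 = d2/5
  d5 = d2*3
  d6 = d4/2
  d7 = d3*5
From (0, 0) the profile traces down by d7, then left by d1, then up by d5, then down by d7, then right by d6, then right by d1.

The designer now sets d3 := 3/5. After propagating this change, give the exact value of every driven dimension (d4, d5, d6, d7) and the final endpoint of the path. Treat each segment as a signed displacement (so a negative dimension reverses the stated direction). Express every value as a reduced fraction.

Apply edit: d3 := 3/5
  d4 = d2/5 = 1/2
  d5 = d2*3 = 15/2
  d6 = d4/2 = 1/4
  d7 = d3*5 = 3
Walk from origin (0, 0):
  seg 1: down by d7 = 3 → (0, -3)
  seg 2: left by d1 = 12 → (-12, -3)
  seg 3: up by d5 = 15/2 → (-12, 9/2)
  seg 4: down by d7 = 3 → (-12, 3/2)
  seg 5: right by d6 = 1/4 → (-47/4, 3/2)
  seg 6: right by d1 = 12 → (1/4, 3/2)

d4 = 1/2
d5 = 15/2
d6 = 1/4
d7 = 3
endpoint = (1/4, 3/2)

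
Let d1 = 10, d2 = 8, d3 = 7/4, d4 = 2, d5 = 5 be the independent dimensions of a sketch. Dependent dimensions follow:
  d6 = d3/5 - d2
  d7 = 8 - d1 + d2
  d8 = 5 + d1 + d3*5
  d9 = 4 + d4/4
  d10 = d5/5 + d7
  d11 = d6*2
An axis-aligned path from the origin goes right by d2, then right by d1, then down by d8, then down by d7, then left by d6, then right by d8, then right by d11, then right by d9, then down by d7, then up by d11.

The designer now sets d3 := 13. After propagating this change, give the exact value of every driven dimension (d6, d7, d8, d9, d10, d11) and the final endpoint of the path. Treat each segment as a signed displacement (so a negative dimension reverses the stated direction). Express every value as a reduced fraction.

Apply edit: d3 := 13
  d6 = d3/5 - d2 = -27/5
  d7 = 8 - d1 + d2 = 6
  d8 = 5 + d1 + d3*5 = 80
  d9 = 4 + d4/4 = 9/2
  d10 = d5/5 + d7 = 7
  d11 = d6*2 = -54/5
Walk from origin (0, 0):
  seg 1: right by d2 = 8 → (8, 0)
  seg 2: right by d1 = 10 → (18, 0)
  seg 3: down by d8 = 80 → (18, -80)
  seg 4: down by d7 = 6 → (18, -86)
  seg 5: left by d6 = -27/5 → (117/5, -86)
  seg 6: right by d8 = 80 → (517/5, -86)
  seg 7: right by d11 = -54/5 → (463/5, -86)
  seg 8: right by d9 = 9/2 → (971/10, -86)
  seg 9: down by d7 = 6 → (971/10, -92)
  seg 10: up by d11 = -54/5 → (971/10, -514/5)

d6 = -27/5
d7 = 6
d8 = 80
d9 = 9/2
d10 = 7
d11 = -54/5
endpoint = (971/10, -514/5)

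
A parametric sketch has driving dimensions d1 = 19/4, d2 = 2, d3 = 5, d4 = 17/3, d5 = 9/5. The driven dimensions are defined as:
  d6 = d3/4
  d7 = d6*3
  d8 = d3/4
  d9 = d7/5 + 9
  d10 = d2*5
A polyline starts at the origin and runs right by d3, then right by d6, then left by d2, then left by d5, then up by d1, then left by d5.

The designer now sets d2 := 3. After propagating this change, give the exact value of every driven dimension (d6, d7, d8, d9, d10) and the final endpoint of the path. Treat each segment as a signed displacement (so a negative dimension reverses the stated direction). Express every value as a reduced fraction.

Apply edit: d2 := 3
  d6 = d3/4 = 5/4
  d7 = d6*3 = 15/4
  d8 = d3/4 = 5/4
  d9 = d7/5 + 9 = 39/4
  d10 = d2*5 = 15
Walk from origin (0, 0):
  seg 1: right by d3 = 5 → (5, 0)
  seg 2: right by d6 = 5/4 → (25/4, 0)
  seg 3: left by d2 = 3 → (13/4, 0)
  seg 4: left by d5 = 9/5 → (29/20, 0)
  seg 5: up by d1 = 19/4 → (29/20, 19/4)
  seg 6: left by d5 = 9/5 → (-7/20, 19/4)

d6 = 5/4
d7 = 15/4
d8 = 5/4
d9 = 39/4
d10 = 15
endpoint = (-7/20, 19/4)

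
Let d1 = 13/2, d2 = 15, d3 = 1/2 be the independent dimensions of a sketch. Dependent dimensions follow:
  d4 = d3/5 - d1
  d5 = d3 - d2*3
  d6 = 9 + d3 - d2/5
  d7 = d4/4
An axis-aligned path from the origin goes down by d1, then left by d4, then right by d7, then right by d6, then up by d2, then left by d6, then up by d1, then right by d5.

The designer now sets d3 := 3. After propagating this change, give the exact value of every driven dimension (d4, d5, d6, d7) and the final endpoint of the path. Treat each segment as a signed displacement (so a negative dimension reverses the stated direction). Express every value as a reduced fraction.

Apply edit: d3 := 3
  d4 = d3/5 - d1 = -59/10
  d5 = d3 - d2*3 = -42
  d6 = 9 + d3 - d2/5 = 9
  d7 = d4/4 = -59/40
Walk from origin (0, 0):
  seg 1: down by d1 = 13/2 → (0, -13/2)
  seg 2: left by d4 = -59/10 → (59/10, -13/2)
  seg 3: right by d7 = -59/40 → (177/40, -13/2)
  seg 4: right by d6 = 9 → (537/40, -13/2)
  seg 5: up by d2 = 15 → (537/40, 17/2)
  seg 6: left by d6 = 9 → (177/40, 17/2)
  seg 7: up by d1 = 13/2 → (177/40, 15)
  seg 8: right by d5 = -42 → (-1503/40, 15)

d4 = -59/10
d5 = -42
d6 = 9
d7 = -59/40
endpoint = (-1503/40, 15)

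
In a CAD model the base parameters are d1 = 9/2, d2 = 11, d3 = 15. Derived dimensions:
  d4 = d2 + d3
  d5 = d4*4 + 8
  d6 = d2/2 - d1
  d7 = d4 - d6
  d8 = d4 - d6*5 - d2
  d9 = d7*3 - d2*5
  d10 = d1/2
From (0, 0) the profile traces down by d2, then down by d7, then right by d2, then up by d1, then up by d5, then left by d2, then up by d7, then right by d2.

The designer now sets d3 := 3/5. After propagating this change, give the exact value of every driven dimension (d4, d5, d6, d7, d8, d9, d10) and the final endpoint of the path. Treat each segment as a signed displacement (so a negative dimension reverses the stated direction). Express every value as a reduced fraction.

d4 = 58/5
d5 = 272/5
d6 = 1
d7 = 53/5
d8 = -22/5
d9 = -116/5
d10 = 9/4
endpoint = (11, 479/10)

Apply edit: d3 := 3/5
  d4 = d2 + d3 = 58/5
  d5 = d4*4 + 8 = 272/5
  d6 = d2/2 - d1 = 1
  d7 = d4 - d6 = 53/5
  d8 = d4 - d6*5 - d2 = -22/5
  d9 = d7*3 - d2*5 = -116/5
  d10 = d1/2 = 9/4
Walk from origin (0, 0):
  seg 1: down by d2 = 11 → (0, -11)
  seg 2: down by d7 = 53/5 → (0, -108/5)
  seg 3: right by d2 = 11 → (11, -108/5)
  seg 4: up by d1 = 9/2 → (11, -171/10)
  seg 5: up by d5 = 272/5 → (11, 373/10)
  seg 6: left by d2 = 11 → (0, 373/10)
  seg 7: up by d7 = 53/5 → (0, 479/10)
  seg 8: right by d2 = 11 → (11, 479/10)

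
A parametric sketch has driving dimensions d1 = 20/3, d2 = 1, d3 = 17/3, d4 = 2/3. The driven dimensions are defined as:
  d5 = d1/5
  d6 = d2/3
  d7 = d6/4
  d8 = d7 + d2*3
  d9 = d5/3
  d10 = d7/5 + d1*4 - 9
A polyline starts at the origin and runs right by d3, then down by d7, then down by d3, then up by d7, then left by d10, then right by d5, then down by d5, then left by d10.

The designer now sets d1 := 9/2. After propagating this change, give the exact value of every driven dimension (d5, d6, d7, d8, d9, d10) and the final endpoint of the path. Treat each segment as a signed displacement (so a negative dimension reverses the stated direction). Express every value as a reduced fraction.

d5 = 9/10
d6 = 1/3
d7 = 1/12
d8 = 37/12
d9 = 3/10
d10 = 541/60
endpoint = (-172/15, -197/30)

Apply edit: d1 := 9/2
  d5 = d1/5 = 9/10
  d6 = d2/3 = 1/3
  d7 = d6/4 = 1/12
  d8 = d7 + d2*3 = 37/12
  d9 = d5/3 = 3/10
  d10 = d7/5 + d1*4 - 9 = 541/60
Walk from origin (0, 0):
  seg 1: right by d3 = 17/3 → (17/3, 0)
  seg 2: down by d7 = 1/12 → (17/3, -1/12)
  seg 3: down by d3 = 17/3 → (17/3, -23/4)
  seg 4: up by d7 = 1/12 → (17/3, -17/3)
  seg 5: left by d10 = 541/60 → (-67/20, -17/3)
  seg 6: right by d5 = 9/10 → (-49/20, -17/3)
  seg 7: down by d5 = 9/10 → (-49/20, -197/30)
  seg 8: left by d10 = 541/60 → (-172/15, -197/30)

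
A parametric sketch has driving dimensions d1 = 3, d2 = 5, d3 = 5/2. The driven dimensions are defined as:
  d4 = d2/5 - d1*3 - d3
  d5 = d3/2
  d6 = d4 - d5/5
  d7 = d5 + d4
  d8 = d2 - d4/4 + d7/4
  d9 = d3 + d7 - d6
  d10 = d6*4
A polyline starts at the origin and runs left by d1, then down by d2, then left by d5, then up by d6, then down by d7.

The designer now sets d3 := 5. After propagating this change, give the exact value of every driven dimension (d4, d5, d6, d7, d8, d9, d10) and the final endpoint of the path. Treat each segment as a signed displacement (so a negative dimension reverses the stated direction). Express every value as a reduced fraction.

Apply edit: d3 := 5
  d4 = d2/5 - d1*3 - d3 = -13
  d5 = d3/2 = 5/2
  d6 = d4 - d5/5 = -27/2
  d7 = d5 + d4 = -21/2
  d8 = d2 - d4/4 + d7/4 = 45/8
  d9 = d3 + d7 - d6 = 8
  d10 = d6*4 = -54
Walk from origin (0, 0):
  seg 1: left by d1 = 3 → (-3, 0)
  seg 2: down by d2 = 5 → (-3, -5)
  seg 3: left by d5 = 5/2 → (-11/2, -5)
  seg 4: up by d6 = -27/2 → (-11/2, -37/2)
  seg 5: down by d7 = -21/2 → (-11/2, -8)

d4 = -13
d5 = 5/2
d6 = -27/2
d7 = -21/2
d8 = 45/8
d9 = 8
d10 = -54
endpoint = (-11/2, -8)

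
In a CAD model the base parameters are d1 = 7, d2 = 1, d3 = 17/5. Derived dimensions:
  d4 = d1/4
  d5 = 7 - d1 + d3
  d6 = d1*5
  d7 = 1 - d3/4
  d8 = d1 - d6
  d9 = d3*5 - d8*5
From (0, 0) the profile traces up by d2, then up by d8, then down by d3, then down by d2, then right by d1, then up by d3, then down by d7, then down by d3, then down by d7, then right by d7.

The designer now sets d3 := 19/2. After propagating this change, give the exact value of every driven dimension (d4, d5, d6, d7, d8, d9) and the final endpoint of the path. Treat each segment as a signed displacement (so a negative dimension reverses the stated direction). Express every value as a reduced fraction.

d4 = 7/4
d5 = 19/2
d6 = 35
d7 = -11/8
d8 = -28
d9 = 375/2
endpoint = (45/8, -139/4)

Apply edit: d3 := 19/2
  d4 = d1/4 = 7/4
  d5 = 7 - d1 + d3 = 19/2
  d6 = d1*5 = 35
  d7 = 1 - d3/4 = -11/8
  d8 = d1 - d6 = -28
  d9 = d3*5 - d8*5 = 375/2
Walk from origin (0, 0):
  seg 1: up by d2 = 1 → (0, 1)
  seg 2: up by d8 = -28 → (0, -27)
  seg 3: down by d3 = 19/2 → (0, -73/2)
  seg 4: down by d2 = 1 → (0, -75/2)
  seg 5: right by d1 = 7 → (7, -75/2)
  seg 6: up by d3 = 19/2 → (7, -28)
  seg 7: down by d7 = -11/8 → (7, -213/8)
  seg 8: down by d3 = 19/2 → (7, -289/8)
  seg 9: down by d7 = -11/8 → (7, -139/4)
  seg 10: right by d7 = -11/8 → (45/8, -139/4)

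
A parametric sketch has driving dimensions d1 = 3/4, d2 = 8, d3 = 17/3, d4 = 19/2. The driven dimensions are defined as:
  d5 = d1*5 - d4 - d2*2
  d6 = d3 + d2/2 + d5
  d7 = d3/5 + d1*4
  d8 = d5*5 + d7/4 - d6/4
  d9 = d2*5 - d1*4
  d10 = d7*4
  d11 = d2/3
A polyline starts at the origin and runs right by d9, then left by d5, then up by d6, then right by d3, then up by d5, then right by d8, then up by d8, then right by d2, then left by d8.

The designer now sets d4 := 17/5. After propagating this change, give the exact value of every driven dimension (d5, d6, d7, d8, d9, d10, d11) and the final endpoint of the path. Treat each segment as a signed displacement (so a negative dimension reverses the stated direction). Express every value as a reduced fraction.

d5 = -313/20
d6 = -359/60
d7 = 62/15
d8 = -18173/240
d9 = 37
d10 = 248/15
d11 = 8/3
endpoint = (3979/60, -4673/48)

Apply edit: d4 := 17/5
  d5 = d1*5 - d4 - d2*2 = -313/20
  d6 = d3 + d2/2 + d5 = -359/60
  d7 = d3/5 + d1*4 = 62/15
  d8 = d5*5 + d7/4 - d6/4 = -18173/240
  d9 = d2*5 - d1*4 = 37
  d10 = d7*4 = 248/15
  d11 = d2/3 = 8/3
Walk from origin (0, 0):
  seg 1: right by d9 = 37 → (37, 0)
  seg 2: left by d5 = -313/20 → (1053/20, 0)
  seg 3: up by d6 = -359/60 → (1053/20, -359/60)
  seg 4: right by d3 = 17/3 → (3499/60, -359/60)
  seg 5: up by d5 = -313/20 → (3499/60, -649/30)
  seg 6: right by d8 = -18173/240 → (-4177/240, -649/30)
  seg 7: up by d8 = -18173/240 → (-4177/240, -4673/48)
  seg 8: right by d2 = 8 → (-2257/240, -4673/48)
  seg 9: left by d8 = -18173/240 → (3979/60, -4673/48)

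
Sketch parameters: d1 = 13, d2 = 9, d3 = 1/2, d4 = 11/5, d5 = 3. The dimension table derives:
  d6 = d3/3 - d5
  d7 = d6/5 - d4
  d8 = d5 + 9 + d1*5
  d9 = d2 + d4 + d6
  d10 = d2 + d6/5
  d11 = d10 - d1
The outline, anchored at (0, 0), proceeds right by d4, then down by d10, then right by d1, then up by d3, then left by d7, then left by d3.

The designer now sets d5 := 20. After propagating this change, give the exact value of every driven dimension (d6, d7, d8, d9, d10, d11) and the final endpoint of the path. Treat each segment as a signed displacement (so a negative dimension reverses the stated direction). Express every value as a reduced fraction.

d6 = -119/6
d7 = -37/6
d8 = 94
d9 = -259/30
d10 = 151/30
d11 = -239/30
endpoint = (313/15, -68/15)

Apply edit: d5 := 20
  d6 = d3/3 - d5 = -119/6
  d7 = d6/5 - d4 = -37/6
  d8 = d5 + 9 + d1*5 = 94
  d9 = d2 + d4 + d6 = -259/30
  d10 = d2 + d6/5 = 151/30
  d11 = d10 - d1 = -239/30
Walk from origin (0, 0):
  seg 1: right by d4 = 11/5 → (11/5, 0)
  seg 2: down by d10 = 151/30 → (11/5, -151/30)
  seg 3: right by d1 = 13 → (76/5, -151/30)
  seg 4: up by d3 = 1/2 → (76/5, -68/15)
  seg 5: left by d7 = -37/6 → (641/30, -68/15)
  seg 6: left by d3 = 1/2 → (313/15, -68/15)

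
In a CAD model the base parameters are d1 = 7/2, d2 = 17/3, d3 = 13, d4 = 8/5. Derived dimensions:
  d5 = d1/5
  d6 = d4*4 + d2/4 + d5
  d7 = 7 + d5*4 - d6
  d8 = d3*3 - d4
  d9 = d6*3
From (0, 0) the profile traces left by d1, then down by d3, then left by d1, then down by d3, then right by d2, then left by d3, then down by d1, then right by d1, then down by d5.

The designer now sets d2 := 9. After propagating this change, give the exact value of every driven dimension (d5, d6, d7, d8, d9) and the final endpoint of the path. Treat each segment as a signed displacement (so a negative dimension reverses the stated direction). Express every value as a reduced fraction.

Apply edit: d2 := 9
  d5 = d1/5 = 7/10
  d6 = d4*4 + d2/4 + d5 = 187/20
  d7 = 7 + d5*4 - d6 = 9/20
  d8 = d3*3 - d4 = 187/5
  d9 = d6*3 = 561/20
Walk from origin (0, 0):
  seg 1: left by d1 = 7/2 → (-7/2, 0)
  seg 2: down by d3 = 13 → (-7/2, -13)
  seg 3: left by d1 = 7/2 → (-7, -13)
  seg 4: down by d3 = 13 → (-7, -26)
  seg 5: right by d2 = 9 → (2, -26)
  seg 6: left by d3 = 13 → (-11, -26)
  seg 7: down by d1 = 7/2 → (-11, -59/2)
  seg 8: right by d1 = 7/2 → (-15/2, -59/2)
  seg 9: down by d5 = 7/10 → (-15/2, -151/5)

d5 = 7/10
d6 = 187/20
d7 = 9/20
d8 = 187/5
d9 = 561/20
endpoint = (-15/2, -151/5)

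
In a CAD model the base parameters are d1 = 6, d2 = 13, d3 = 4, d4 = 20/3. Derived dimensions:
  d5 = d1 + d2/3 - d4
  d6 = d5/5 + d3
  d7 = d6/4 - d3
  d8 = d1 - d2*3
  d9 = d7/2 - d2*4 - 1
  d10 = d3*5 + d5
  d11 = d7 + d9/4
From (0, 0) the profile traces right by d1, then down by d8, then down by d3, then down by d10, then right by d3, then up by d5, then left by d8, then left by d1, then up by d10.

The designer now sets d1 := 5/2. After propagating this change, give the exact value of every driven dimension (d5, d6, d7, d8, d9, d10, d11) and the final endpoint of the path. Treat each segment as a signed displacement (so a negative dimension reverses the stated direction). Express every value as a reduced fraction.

d5 = 1/6
d6 = 121/30
d7 = -359/120
d8 = -73/2
d9 = -13079/240
d10 = 121/6
d11 = -5317/320
endpoint = (81/2, 98/3)

Apply edit: d1 := 5/2
  d5 = d1 + d2/3 - d4 = 1/6
  d6 = d5/5 + d3 = 121/30
  d7 = d6/4 - d3 = -359/120
  d8 = d1 - d2*3 = -73/2
  d9 = d7/2 - d2*4 - 1 = -13079/240
  d10 = d3*5 + d5 = 121/6
  d11 = d7 + d9/4 = -5317/320
Walk from origin (0, 0):
  seg 1: right by d1 = 5/2 → (5/2, 0)
  seg 2: down by d8 = -73/2 → (5/2, 73/2)
  seg 3: down by d3 = 4 → (5/2, 65/2)
  seg 4: down by d10 = 121/6 → (5/2, 37/3)
  seg 5: right by d3 = 4 → (13/2, 37/3)
  seg 6: up by d5 = 1/6 → (13/2, 25/2)
  seg 7: left by d8 = -73/2 → (43, 25/2)
  seg 8: left by d1 = 5/2 → (81/2, 25/2)
  seg 9: up by d10 = 121/6 → (81/2, 98/3)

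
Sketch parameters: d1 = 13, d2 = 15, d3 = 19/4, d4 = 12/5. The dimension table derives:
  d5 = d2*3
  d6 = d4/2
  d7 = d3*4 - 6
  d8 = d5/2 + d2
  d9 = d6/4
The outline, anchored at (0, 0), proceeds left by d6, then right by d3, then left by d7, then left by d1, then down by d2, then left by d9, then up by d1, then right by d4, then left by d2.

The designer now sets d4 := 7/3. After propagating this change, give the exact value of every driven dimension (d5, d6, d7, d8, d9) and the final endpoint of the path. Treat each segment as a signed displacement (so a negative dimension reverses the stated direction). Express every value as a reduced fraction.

Apply edit: d4 := 7/3
  d5 = d2*3 = 45
  d6 = d4/2 = 7/6
  d7 = d3*4 - 6 = 13
  d8 = d5/2 + d2 = 75/2
  d9 = d6/4 = 7/24
Walk from origin (0, 0):
  seg 1: left by d6 = 7/6 → (-7/6, 0)
  seg 2: right by d3 = 19/4 → (43/12, 0)
  seg 3: left by d7 = 13 → (-113/12, 0)
  seg 4: left by d1 = 13 → (-269/12, 0)
  seg 5: down by d2 = 15 → (-269/12, -15)
  seg 6: left by d9 = 7/24 → (-545/24, -15)
  seg 7: up by d1 = 13 → (-545/24, -2)
  seg 8: right by d4 = 7/3 → (-163/8, -2)
  seg 9: left by d2 = 15 → (-283/8, -2)

d5 = 45
d6 = 7/6
d7 = 13
d8 = 75/2
d9 = 7/24
endpoint = (-283/8, -2)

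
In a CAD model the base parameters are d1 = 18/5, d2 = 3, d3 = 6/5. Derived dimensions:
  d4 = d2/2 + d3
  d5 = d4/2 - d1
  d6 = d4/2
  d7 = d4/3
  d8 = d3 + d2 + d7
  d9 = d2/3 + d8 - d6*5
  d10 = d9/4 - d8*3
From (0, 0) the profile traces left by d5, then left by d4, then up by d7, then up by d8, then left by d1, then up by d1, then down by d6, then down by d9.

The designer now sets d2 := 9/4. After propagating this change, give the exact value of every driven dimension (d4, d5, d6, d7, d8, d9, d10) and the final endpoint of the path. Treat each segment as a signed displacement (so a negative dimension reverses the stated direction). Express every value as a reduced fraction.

d4 = 93/40
d5 = -39/16
d6 = 93/80
d7 = 31/40
d8 = 169/40
d9 = -67/80
d10 = -4123/320
endpoint = (-279/80, 331/40)

Apply edit: d2 := 9/4
  d4 = d2/2 + d3 = 93/40
  d5 = d4/2 - d1 = -39/16
  d6 = d4/2 = 93/80
  d7 = d4/3 = 31/40
  d8 = d3 + d2 + d7 = 169/40
  d9 = d2/3 + d8 - d6*5 = -67/80
  d10 = d9/4 - d8*3 = -4123/320
Walk from origin (0, 0):
  seg 1: left by d5 = -39/16 → (39/16, 0)
  seg 2: left by d4 = 93/40 → (9/80, 0)
  seg 3: up by d7 = 31/40 → (9/80, 31/40)
  seg 4: up by d8 = 169/40 → (9/80, 5)
  seg 5: left by d1 = 18/5 → (-279/80, 5)
  seg 6: up by d1 = 18/5 → (-279/80, 43/5)
  seg 7: down by d6 = 93/80 → (-279/80, 119/16)
  seg 8: down by d9 = -67/80 → (-279/80, 331/40)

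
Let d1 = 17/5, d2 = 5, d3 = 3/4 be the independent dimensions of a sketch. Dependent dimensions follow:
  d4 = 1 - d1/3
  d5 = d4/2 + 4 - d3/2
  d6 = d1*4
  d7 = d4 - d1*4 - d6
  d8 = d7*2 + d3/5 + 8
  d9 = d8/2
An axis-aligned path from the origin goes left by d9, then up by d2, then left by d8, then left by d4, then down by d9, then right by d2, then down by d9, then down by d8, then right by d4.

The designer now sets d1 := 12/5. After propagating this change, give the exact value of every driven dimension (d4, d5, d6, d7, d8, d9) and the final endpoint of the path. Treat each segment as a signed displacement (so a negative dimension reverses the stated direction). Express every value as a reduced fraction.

Apply edit: d1 := 12/5
  d4 = 1 - d1/3 = 1/5
  d5 = d4/2 + 4 - d3/2 = 149/40
  d6 = d1*4 = 48/5
  d7 = d4 - d1*4 - d6 = -19
  d8 = d7*2 + d3/5 + 8 = -597/20
  d9 = d8/2 = -597/40
Walk from origin (0, 0):
  seg 1: left by d9 = -597/40 → (597/40, 0)
  seg 2: up by d2 = 5 → (597/40, 5)
  seg 3: left by d8 = -597/20 → (1791/40, 5)
  seg 4: left by d4 = 1/5 → (1783/40, 5)
  seg 5: down by d9 = -597/40 → (1783/40, 797/40)
  seg 6: right by d2 = 5 → (1983/40, 797/40)
  seg 7: down by d9 = -597/40 → (1983/40, 697/20)
  seg 8: down by d8 = -597/20 → (1983/40, 647/10)
  seg 9: right by d4 = 1/5 → (1991/40, 647/10)

d4 = 1/5
d5 = 149/40
d6 = 48/5
d7 = -19
d8 = -597/20
d9 = -597/40
endpoint = (1991/40, 647/10)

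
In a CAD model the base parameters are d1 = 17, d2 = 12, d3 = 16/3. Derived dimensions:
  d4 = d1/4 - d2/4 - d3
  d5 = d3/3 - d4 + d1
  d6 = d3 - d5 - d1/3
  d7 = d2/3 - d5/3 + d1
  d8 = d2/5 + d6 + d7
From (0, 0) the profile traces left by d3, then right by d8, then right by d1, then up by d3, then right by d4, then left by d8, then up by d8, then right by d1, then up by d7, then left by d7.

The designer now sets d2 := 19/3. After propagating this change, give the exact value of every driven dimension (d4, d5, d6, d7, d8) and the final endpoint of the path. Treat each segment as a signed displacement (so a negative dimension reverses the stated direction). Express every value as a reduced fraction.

d4 = -8/3
d5 = 193/9
d6 = -196/9
d7 = 323/27
d8 = -1154/135
endpoint = (379/27, 1181/135)

Apply edit: d2 := 19/3
  d4 = d1/4 - d2/4 - d3 = -8/3
  d5 = d3/3 - d4 + d1 = 193/9
  d6 = d3 - d5 - d1/3 = -196/9
  d7 = d2/3 - d5/3 + d1 = 323/27
  d8 = d2/5 + d6 + d7 = -1154/135
Walk from origin (0, 0):
  seg 1: left by d3 = 16/3 → (-16/3, 0)
  seg 2: right by d8 = -1154/135 → (-1874/135, 0)
  seg 3: right by d1 = 17 → (421/135, 0)
  seg 4: up by d3 = 16/3 → (421/135, 16/3)
  seg 5: right by d4 = -8/3 → (61/135, 16/3)
  seg 6: left by d8 = -1154/135 → (9, 16/3)
  seg 7: up by d8 = -1154/135 → (9, -434/135)
  seg 8: right by d1 = 17 → (26, -434/135)
  seg 9: up by d7 = 323/27 → (26, 1181/135)
  seg 10: left by d7 = 323/27 → (379/27, 1181/135)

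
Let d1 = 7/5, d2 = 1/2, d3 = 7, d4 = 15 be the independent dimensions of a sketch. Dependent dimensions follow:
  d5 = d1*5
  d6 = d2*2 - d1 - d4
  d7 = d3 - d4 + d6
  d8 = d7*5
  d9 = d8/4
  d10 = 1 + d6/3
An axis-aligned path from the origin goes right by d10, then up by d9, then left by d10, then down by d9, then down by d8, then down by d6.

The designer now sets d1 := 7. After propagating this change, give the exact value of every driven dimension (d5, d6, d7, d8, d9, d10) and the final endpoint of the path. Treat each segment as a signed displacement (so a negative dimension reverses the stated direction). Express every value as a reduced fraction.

Apply edit: d1 := 7
  d5 = d1*5 = 35
  d6 = d2*2 - d1 - d4 = -21
  d7 = d3 - d4 + d6 = -29
  d8 = d7*5 = -145
  d9 = d8/4 = -145/4
  d10 = 1 + d6/3 = -6
Walk from origin (0, 0):
  seg 1: right by d10 = -6 → (-6, 0)
  seg 2: up by d9 = -145/4 → (-6, -145/4)
  seg 3: left by d10 = -6 → (0, -145/4)
  seg 4: down by d9 = -145/4 → (0, 0)
  seg 5: down by d8 = -145 → (0, 145)
  seg 6: down by d6 = -21 → (0, 166)

d5 = 35
d6 = -21
d7 = -29
d8 = -145
d9 = -145/4
d10 = -6
endpoint = (0, 166)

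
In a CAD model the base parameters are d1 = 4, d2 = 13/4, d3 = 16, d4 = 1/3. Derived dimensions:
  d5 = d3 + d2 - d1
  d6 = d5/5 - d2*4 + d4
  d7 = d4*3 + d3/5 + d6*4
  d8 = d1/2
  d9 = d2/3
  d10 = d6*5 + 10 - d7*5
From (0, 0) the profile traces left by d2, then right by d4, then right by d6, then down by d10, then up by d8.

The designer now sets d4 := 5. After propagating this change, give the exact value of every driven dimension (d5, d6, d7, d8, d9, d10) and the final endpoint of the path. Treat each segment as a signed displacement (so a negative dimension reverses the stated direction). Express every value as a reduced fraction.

d5 = 61/4
d6 = -99/20
d7 = -8/5
d8 = 2
d9 = 13/12
d10 = -27/4
endpoint = (-16/5, 35/4)

Apply edit: d4 := 5
  d5 = d3 + d2 - d1 = 61/4
  d6 = d5/5 - d2*4 + d4 = -99/20
  d7 = d4*3 + d3/5 + d6*4 = -8/5
  d8 = d1/2 = 2
  d9 = d2/3 = 13/12
  d10 = d6*5 + 10 - d7*5 = -27/4
Walk from origin (0, 0):
  seg 1: left by d2 = 13/4 → (-13/4, 0)
  seg 2: right by d4 = 5 → (7/4, 0)
  seg 3: right by d6 = -99/20 → (-16/5, 0)
  seg 4: down by d10 = -27/4 → (-16/5, 27/4)
  seg 5: up by d8 = 2 → (-16/5, 35/4)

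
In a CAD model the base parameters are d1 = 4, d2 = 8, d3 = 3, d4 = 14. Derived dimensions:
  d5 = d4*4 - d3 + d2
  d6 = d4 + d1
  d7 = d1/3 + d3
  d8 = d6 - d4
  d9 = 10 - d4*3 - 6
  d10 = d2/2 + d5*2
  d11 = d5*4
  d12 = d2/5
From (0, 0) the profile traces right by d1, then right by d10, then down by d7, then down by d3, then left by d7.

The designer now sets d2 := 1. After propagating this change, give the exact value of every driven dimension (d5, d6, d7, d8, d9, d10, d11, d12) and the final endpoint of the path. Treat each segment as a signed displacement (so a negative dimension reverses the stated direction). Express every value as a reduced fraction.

d5 = 54
d6 = 18
d7 = 13/3
d8 = 4
d9 = -38
d10 = 217/2
d11 = 216
d12 = 1/5
endpoint = (649/6, -22/3)

Apply edit: d2 := 1
  d5 = d4*4 - d3 + d2 = 54
  d6 = d4 + d1 = 18
  d7 = d1/3 + d3 = 13/3
  d8 = d6 - d4 = 4
  d9 = 10 - d4*3 - 6 = -38
  d10 = d2/2 + d5*2 = 217/2
  d11 = d5*4 = 216
  d12 = d2/5 = 1/5
Walk from origin (0, 0):
  seg 1: right by d1 = 4 → (4, 0)
  seg 2: right by d10 = 217/2 → (225/2, 0)
  seg 3: down by d7 = 13/3 → (225/2, -13/3)
  seg 4: down by d3 = 3 → (225/2, -22/3)
  seg 5: left by d7 = 13/3 → (649/6, -22/3)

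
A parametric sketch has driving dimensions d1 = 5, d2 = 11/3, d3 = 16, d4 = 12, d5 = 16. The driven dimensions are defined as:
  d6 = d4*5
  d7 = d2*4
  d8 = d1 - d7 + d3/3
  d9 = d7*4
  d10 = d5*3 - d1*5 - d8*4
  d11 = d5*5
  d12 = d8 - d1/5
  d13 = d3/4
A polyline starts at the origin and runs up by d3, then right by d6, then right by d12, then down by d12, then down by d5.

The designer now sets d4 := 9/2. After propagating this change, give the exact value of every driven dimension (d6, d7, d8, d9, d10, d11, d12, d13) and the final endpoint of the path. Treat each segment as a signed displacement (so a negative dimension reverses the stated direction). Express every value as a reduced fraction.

Apply edit: d4 := 9/2
  d6 = d4*5 = 45/2
  d7 = d2*4 = 44/3
  d8 = d1 - d7 + d3/3 = -13/3
  d9 = d7*4 = 176/3
  d10 = d5*3 - d1*5 - d8*4 = 121/3
  d11 = d5*5 = 80
  d12 = d8 - d1/5 = -16/3
  d13 = d3/4 = 4
Walk from origin (0, 0):
  seg 1: up by d3 = 16 → (0, 16)
  seg 2: right by d6 = 45/2 → (45/2, 16)
  seg 3: right by d12 = -16/3 → (103/6, 16)
  seg 4: down by d12 = -16/3 → (103/6, 64/3)
  seg 5: down by d5 = 16 → (103/6, 16/3)

d6 = 45/2
d7 = 44/3
d8 = -13/3
d9 = 176/3
d10 = 121/3
d11 = 80
d12 = -16/3
d13 = 4
endpoint = (103/6, 16/3)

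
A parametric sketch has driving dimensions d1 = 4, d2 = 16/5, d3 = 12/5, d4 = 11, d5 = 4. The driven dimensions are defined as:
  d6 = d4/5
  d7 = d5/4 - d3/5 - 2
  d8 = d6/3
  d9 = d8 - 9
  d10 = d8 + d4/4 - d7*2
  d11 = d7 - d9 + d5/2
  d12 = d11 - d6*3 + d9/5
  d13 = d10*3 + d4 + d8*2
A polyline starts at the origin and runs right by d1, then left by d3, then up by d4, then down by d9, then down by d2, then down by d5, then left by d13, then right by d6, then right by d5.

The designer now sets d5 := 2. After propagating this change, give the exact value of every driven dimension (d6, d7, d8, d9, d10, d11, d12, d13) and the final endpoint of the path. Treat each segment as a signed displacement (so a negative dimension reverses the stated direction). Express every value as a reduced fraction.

Apply edit: d5 := 2
  d6 = d4/5 = 11/5
  d7 = d5/4 - d3/5 - 2 = -99/50
  d8 = d6/3 = 11/15
  d9 = d8 - 9 = -124/15
  d10 = d8 + d4/4 - d7*2 = 2233/300
  d11 = d7 - d9 + d5/2 = 1093/150
  d12 = d11 - d6*3 + d9/5 = -29/30
  d13 = d10*3 + d4 + d8*2 = 10439/300
Walk from origin (0, 0):
  seg 1: right by d1 = 4 → (4, 0)
  seg 2: left by d3 = 12/5 → (8/5, 0)
  seg 3: up by d4 = 11 → (8/5, 11)
  seg 4: down by d9 = -124/15 → (8/5, 289/15)
  seg 5: down by d2 = 16/5 → (8/5, 241/15)
  seg 6: down by d5 = 2 → (8/5, 211/15)
  seg 7: left by d13 = 10439/300 → (-9959/300, 211/15)
  seg 8: right by d6 = 11/5 → (-9299/300, 211/15)
  seg 9: right by d5 = 2 → (-8699/300, 211/15)

d6 = 11/5
d7 = -99/50
d8 = 11/15
d9 = -124/15
d10 = 2233/300
d11 = 1093/150
d12 = -29/30
d13 = 10439/300
endpoint = (-8699/300, 211/15)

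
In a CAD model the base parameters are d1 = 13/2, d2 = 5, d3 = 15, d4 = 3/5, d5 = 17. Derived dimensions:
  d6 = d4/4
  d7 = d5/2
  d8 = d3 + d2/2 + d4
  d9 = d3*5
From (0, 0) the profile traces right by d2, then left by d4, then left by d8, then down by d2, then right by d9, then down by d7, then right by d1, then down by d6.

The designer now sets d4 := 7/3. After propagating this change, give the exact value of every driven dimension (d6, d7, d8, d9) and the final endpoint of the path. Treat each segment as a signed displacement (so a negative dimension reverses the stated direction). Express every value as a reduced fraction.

Apply edit: d4 := 7/3
  d6 = d4/4 = 7/12
  d7 = d5/2 = 17/2
  d8 = d3 + d2/2 + d4 = 119/6
  d9 = d3*5 = 75
Walk from origin (0, 0):
  seg 1: right by d2 = 5 → (5, 0)
  seg 2: left by d4 = 7/3 → (8/3, 0)
  seg 3: left by d8 = 119/6 → (-103/6, 0)
  seg 4: down by d2 = 5 → (-103/6, -5)
  seg 5: right by d9 = 75 → (347/6, -5)
  seg 6: down by d7 = 17/2 → (347/6, -27/2)
  seg 7: right by d1 = 13/2 → (193/3, -27/2)
  seg 8: down by d6 = 7/12 → (193/3, -169/12)

d6 = 7/12
d7 = 17/2
d8 = 119/6
d9 = 75
endpoint = (193/3, -169/12)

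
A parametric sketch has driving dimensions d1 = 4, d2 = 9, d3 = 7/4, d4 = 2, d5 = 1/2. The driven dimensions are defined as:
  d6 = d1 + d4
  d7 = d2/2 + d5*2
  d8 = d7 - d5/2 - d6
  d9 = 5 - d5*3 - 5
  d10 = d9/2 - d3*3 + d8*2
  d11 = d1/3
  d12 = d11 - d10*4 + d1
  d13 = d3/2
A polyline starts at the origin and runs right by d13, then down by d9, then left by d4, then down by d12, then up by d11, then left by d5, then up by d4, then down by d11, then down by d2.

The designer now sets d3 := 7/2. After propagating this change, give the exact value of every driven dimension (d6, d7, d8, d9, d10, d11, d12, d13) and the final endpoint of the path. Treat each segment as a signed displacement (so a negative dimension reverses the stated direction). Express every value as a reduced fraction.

Apply edit: d3 := 7/2
  d6 = d1 + d4 = 6
  d7 = d2/2 + d5*2 = 11/2
  d8 = d7 - d5/2 - d6 = -3/4
  d9 = 5 - d5*3 - 5 = -3/2
  d10 = d9/2 - d3*3 + d8*2 = -51/4
  d11 = d1/3 = 4/3
  d12 = d11 - d10*4 + d1 = 169/3
  d13 = d3/2 = 7/4
Walk from origin (0, 0):
  seg 1: right by d13 = 7/4 → (7/4, 0)
  seg 2: down by d9 = -3/2 → (7/4, 3/2)
  seg 3: left by d4 = 2 → (-1/4, 3/2)
  seg 4: down by d12 = 169/3 → (-1/4, -329/6)
  seg 5: up by d11 = 4/3 → (-1/4, -107/2)
  seg 6: left by d5 = 1/2 → (-3/4, -107/2)
  seg 7: up by d4 = 2 → (-3/4, -103/2)
  seg 8: down by d11 = 4/3 → (-3/4, -317/6)
  seg 9: down by d2 = 9 → (-3/4, -371/6)

d6 = 6
d7 = 11/2
d8 = -3/4
d9 = -3/2
d10 = -51/4
d11 = 4/3
d12 = 169/3
d13 = 7/4
endpoint = (-3/4, -371/6)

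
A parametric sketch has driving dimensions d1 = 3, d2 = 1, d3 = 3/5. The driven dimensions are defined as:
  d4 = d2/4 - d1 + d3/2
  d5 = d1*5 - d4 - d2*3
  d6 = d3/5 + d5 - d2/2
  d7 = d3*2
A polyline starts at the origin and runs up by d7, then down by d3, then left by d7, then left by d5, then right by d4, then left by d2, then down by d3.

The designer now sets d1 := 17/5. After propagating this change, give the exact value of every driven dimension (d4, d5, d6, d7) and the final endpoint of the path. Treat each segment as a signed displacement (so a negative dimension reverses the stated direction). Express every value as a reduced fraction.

d4 = -57/20
d5 = 337/20
d6 = 1647/100
d7 = 6/5
endpoint = (-219/10, 0)

Apply edit: d1 := 17/5
  d4 = d2/4 - d1 + d3/2 = -57/20
  d5 = d1*5 - d4 - d2*3 = 337/20
  d6 = d3/5 + d5 - d2/2 = 1647/100
  d7 = d3*2 = 6/5
Walk from origin (0, 0):
  seg 1: up by d7 = 6/5 → (0, 6/5)
  seg 2: down by d3 = 3/5 → (0, 3/5)
  seg 3: left by d7 = 6/5 → (-6/5, 3/5)
  seg 4: left by d5 = 337/20 → (-361/20, 3/5)
  seg 5: right by d4 = -57/20 → (-209/10, 3/5)
  seg 6: left by d2 = 1 → (-219/10, 3/5)
  seg 7: down by d3 = 3/5 → (-219/10, 0)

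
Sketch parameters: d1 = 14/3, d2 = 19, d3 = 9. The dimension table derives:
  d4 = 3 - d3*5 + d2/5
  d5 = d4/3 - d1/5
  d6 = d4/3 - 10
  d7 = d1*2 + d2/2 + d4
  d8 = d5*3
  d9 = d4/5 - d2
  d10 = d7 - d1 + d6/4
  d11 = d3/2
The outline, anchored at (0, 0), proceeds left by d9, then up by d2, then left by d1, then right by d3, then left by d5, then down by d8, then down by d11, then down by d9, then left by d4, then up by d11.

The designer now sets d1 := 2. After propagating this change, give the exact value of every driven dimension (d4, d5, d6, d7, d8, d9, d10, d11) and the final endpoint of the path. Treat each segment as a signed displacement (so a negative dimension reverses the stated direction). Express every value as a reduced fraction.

Apply edit: d1 := 2
  d4 = 3 - d3*5 + d2/5 = -191/5
  d5 = d4/3 - d1/5 = -197/15
  d6 = d4/3 - 10 = -341/15
  d7 = d1*2 + d2/2 + d4 = -247/10
  d8 = d5*3 = -197/5
  d9 = d4/5 - d2 = -666/25
  d10 = d7 - d1 + d6/4 = -1943/60
  d11 = d3/2 = 9/2
Walk from origin (0, 0):
  seg 1: left by d9 = -666/25 → (666/25, 0)
  seg 2: up by d2 = 19 → (666/25, 19)
  seg 3: left by d1 = 2 → (616/25, 19)
  seg 4: right by d3 = 9 → (841/25, 19)
  seg 5: left by d5 = -197/15 → (3508/75, 19)
  seg 6: down by d8 = -197/5 → (3508/75, 292/5)
  seg 7: down by d11 = 9/2 → (3508/75, 539/10)
  seg 8: down by d9 = -666/25 → (3508/75, 4027/50)
  seg 9: left by d4 = -191/5 → (6373/75, 4027/50)
  seg 10: up by d11 = 9/2 → (6373/75, 2126/25)

d4 = -191/5
d5 = -197/15
d6 = -341/15
d7 = -247/10
d8 = -197/5
d9 = -666/25
d10 = -1943/60
d11 = 9/2
endpoint = (6373/75, 2126/25)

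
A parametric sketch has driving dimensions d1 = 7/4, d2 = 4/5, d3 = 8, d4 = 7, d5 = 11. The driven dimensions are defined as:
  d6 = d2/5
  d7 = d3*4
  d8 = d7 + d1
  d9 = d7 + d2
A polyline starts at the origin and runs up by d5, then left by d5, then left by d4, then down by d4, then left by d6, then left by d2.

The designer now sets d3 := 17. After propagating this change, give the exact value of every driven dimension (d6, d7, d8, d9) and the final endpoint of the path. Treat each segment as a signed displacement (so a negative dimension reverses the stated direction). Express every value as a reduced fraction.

Apply edit: d3 := 17
  d6 = d2/5 = 4/25
  d7 = d3*4 = 68
  d8 = d7 + d1 = 279/4
  d9 = d7 + d2 = 344/5
Walk from origin (0, 0):
  seg 1: up by d5 = 11 → (0, 11)
  seg 2: left by d5 = 11 → (-11, 11)
  seg 3: left by d4 = 7 → (-18, 11)
  seg 4: down by d4 = 7 → (-18, 4)
  seg 5: left by d6 = 4/25 → (-454/25, 4)
  seg 6: left by d2 = 4/5 → (-474/25, 4)

d6 = 4/25
d7 = 68
d8 = 279/4
d9 = 344/5
endpoint = (-474/25, 4)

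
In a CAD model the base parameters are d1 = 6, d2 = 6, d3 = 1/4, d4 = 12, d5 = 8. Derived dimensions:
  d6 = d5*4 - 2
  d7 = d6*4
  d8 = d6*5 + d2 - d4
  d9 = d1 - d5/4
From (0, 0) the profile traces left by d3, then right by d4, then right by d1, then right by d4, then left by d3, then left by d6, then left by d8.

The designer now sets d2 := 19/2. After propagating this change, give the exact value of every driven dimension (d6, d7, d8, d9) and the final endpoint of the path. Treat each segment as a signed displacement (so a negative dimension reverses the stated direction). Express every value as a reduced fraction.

Apply edit: d2 := 19/2
  d6 = d5*4 - 2 = 30
  d7 = d6*4 = 120
  d8 = d6*5 + d2 - d4 = 295/2
  d9 = d1 - d5/4 = 4
Walk from origin (0, 0):
  seg 1: left by d3 = 1/4 → (-1/4, 0)
  seg 2: right by d4 = 12 → (47/4, 0)
  seg 3: right by d1 = 6 → (71/4, 0)
  seg 4: right by d4 = 12 → (119/4, 0)
  seg 5: left by d3 = 1/4 → (59/2, 0)
  seg 6: left by d6 = 30 → (-1/2, 0)
  seg 7: left by d8 = 295/2 → (-148, 0)

d6 = 30
d7 = 120
d8 = 295/2
d9 = 4
endpoint = (-148, 0)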